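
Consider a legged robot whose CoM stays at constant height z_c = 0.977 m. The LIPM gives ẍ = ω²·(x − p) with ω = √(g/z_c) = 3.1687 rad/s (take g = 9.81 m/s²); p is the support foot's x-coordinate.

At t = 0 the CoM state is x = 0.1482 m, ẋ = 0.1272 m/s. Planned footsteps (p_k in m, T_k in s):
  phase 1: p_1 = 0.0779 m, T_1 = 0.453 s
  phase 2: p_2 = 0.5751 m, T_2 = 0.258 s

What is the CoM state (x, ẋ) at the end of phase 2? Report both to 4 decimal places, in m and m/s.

phase 1: p=0.0779, T=0.453, ωT=1.435421, cosh=2.219714, sinh=1.981699; start (x,ẋ)=(0.148200, 0.127200) → end (x,ẋ)=(0.313497, 0.723790)
phase 2: p=0.5751, T=0.258, ωT=0.817525, cosh=1.353205, sinh=0.911682; start (x,ẋ)=(0.313497, 0.723790) → end (x,ẋ)=(0.429342, 0.223705)

x = 0.4293, ẋ = 0.2237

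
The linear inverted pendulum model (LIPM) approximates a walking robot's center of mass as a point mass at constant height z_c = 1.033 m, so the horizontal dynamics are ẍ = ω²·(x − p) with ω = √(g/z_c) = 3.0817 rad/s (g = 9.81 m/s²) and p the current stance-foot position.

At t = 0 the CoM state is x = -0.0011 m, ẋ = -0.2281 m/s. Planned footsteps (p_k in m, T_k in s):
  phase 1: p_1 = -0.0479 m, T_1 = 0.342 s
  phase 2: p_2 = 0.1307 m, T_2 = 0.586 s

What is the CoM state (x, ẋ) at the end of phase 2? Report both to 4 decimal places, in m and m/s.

phase 1: p=-0.0479, T=0.342, ωT=1.053941, cosh=1.608749, sinh=1.260188; start (x,ẋ)=(-0.001100, -0.228100) → end (x,ẋ)=(-0.065887, -0.185207)
phase 2: p=0.1307, T=0.586, ωT=1.805876, cosh=3.124816, sinh=2.960485; start (x,ẋ)=(-0.065887, -0.185207) → end (x,ẋ)=(-0.661519, -2.372261)

x = -0.6615, ẋ = -2.3723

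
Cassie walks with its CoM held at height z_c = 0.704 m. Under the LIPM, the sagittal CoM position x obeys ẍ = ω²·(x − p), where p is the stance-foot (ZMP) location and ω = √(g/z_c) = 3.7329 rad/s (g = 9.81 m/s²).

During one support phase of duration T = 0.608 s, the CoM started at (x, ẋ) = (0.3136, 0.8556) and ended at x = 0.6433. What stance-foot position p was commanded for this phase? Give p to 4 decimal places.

ωT = 3.7329·0.608 = 2.269603; cosh(ωT) = 4.889457, sinh(ωT) = 4.786104
x(T) = p + (x₀−p)·cosh(ωT) + (ẋ₀/ω)·sinh(ωT) ⇒ p·(1 − cosh) = x(T) − x₀·cosh − (ẋ₀/ω)·sinh
numerator   = 0.6433 − (0.3136)·4.889457 − (0.8556/3.7329)·4.786104 = -1.987033
denominator = 1 − 4.889457 = -3.889457
p = -1.987033 / -3.889457 = 0.5109

p = 0.5109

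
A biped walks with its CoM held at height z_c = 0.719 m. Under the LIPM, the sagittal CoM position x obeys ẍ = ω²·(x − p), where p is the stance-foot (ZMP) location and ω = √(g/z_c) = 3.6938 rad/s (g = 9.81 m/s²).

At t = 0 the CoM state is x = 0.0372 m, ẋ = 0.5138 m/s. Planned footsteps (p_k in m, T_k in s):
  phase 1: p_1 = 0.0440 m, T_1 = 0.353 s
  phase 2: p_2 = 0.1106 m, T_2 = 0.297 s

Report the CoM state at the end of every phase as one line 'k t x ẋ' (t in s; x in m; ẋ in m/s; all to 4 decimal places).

phase 1: p=0.0440, T=0.353, ωT=1.303911, cosh=1.977572, sinh=1.706104; start (x,ẋ)=(0.037200, 0.513800) → end (x,ẋ)=(0.267868, 0.973223)
phase 2: p=0.1106, T=0.297, ωT=1.097059, cosh=1.664597, sinh=1.330745; start (x,ẋ)=(0.267868, 0.973223) → end (x,ẋ)=(0.723006, 2.393077)

1 0.3530 0.2679 0.9732
2 0.6500 0.7230 2.3931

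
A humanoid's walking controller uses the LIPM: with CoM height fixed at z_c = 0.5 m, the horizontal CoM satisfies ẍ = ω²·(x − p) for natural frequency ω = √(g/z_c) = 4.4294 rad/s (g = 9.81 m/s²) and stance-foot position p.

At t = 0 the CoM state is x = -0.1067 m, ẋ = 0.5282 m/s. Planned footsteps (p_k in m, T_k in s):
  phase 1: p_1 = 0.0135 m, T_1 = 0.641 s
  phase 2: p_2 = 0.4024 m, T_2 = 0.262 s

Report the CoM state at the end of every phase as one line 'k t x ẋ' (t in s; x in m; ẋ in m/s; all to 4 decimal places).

phase 1: p=0.0135, T=0.641, ωT=2.839245, cosh=8.580662, sinh=8.522193; start (x,ẋ)=(-0.106700, 0.528200) → end (x,ẋ)=(-0.001636, -0.005028)
phase 2: p=0.4024, T=0.262, ωT=1.160503, cosh=1.752433, sinh=1.439104; start (x,ẋ)=(-0.001636, -0.005028) → end (x,ẋ)=(-0.307279, -2.584283)

1 0.6410 -0.0016 -0.0050
2 0.9030 -0.3073 -2.5843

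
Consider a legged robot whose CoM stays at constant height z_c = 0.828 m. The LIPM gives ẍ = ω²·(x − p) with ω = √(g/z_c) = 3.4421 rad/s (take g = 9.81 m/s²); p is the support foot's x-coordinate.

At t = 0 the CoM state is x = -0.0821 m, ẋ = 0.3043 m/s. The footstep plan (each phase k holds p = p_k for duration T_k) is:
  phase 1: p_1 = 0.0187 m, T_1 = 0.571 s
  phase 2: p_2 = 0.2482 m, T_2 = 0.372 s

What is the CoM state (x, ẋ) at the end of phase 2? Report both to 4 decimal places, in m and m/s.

phase 1: p=0.0187, T=0.571, ωT=1.965439, cosh=3.639070, sinh=3.498976; start (x,ẋ)=(-0.082100, 0.304300) → end (x,ẋ)=(-0.038790, -0.106648)
phase 2: p=0.2482, T=0.372, ωT=1.280461, cosh=1.938104, sinh=1.660195; start (x,ẋ)=(-0.038790, -0.106648) → end (x,ẋ)=(-0.359455, -1.846717)

x = -0.3595, ẋ = -1.8467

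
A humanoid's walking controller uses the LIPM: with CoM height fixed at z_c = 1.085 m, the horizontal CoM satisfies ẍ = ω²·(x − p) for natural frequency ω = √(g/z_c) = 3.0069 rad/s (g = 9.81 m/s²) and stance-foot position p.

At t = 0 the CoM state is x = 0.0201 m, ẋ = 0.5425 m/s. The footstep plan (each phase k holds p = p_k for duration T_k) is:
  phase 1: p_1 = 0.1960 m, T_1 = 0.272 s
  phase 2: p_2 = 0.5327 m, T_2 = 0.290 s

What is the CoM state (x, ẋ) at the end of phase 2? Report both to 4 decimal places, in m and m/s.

phase 1: p=0.1960, T=0.272, ωT=0.817877, cosh=1.353526, sinh=0.912158; start (x,ẋ)=(0.020100, 0.542500) → end (x,ẋ)=(0.122485, 0.251835)
phase 2: p=0.5327, T=0.290, ωT=0.872001, cosh=1.404903, sinh=0.986789; start (x,ẋ)=(0.122485, 0.251835) → end (x,ẋ)=(0.039033, -0.863377)

x = 0.0390, ẋ = -0.8634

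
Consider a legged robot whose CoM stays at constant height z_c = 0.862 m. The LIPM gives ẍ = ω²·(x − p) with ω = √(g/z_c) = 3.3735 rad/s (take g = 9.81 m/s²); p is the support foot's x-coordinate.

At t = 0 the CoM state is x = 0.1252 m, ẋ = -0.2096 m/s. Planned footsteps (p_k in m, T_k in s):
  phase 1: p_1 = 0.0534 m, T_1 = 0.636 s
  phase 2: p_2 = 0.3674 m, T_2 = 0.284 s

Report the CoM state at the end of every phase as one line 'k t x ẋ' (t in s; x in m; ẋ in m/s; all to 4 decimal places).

phase 1: p=0.0534, T=0.636, ωT=2.145546, cosh=4.331855, sinh=4.214851; start (x,ẋ)=(0.125200, -0.209600) → end (x,ẋ)=(0.102553, 0.112953)
phase 2: p=0.3674, T=0.284, ωT=0.958074, cosh=1.495151, sinh=1.111520; start (x,ẋ)=(0.102553, 0.112953) → end (x,ẋ)=(0.008630, -0.824219)

1 0.6360 0.1026 0.1130
2 0.9200 0.0086 -0.8242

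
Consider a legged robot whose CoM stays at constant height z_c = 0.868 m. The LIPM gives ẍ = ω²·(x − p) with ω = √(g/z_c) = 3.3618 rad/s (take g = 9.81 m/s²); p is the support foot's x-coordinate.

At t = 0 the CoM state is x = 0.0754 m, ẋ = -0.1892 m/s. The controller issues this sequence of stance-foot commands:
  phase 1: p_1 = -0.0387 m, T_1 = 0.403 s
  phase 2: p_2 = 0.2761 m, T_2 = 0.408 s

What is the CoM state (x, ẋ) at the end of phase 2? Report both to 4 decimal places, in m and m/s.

x = 0.0630, ẋ = -0.4854

phase 1: p=-0.0387, T=0.403, ωT=1.354805, cosh=2.067002, sinh=1.809005; start (x,ẋ)=(0.075400, -0.189200) → end (x,ẋ)=(0.095335, 0.302824)
phase 2: p=0.2761, T=0.408, ωT=1.371614, cosh=2.097703, sinh=1.844006; start (x,ẋ)=(0.095335, 0.302824) → end (x,ẋ)=(0.063013, -0.485359)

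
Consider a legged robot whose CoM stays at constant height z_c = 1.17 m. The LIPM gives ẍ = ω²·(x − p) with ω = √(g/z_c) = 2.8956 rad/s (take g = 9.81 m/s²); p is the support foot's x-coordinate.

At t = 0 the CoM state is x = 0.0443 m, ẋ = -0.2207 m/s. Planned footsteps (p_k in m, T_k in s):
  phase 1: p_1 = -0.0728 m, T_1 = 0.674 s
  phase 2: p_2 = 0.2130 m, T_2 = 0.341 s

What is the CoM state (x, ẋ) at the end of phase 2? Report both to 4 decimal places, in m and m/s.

x = 0.1676, ẋ = 0.1471

phase 1: p=-0.0728, T=0.674, ωT=1.951634, cosh=3.591113, sinh=3.449071; start (x,ẋ)=(0.044300, -0.220700) → end (x,ẋ)=(0.084834, 0.376934)
phase 2: p=0.2130, T=0.341, ωT=0.987400, cosh=1.528395, sinh=1.155851; start (x,ẋ)=(0.084834, 0.376934) → end (x,ẋ)=(0.167575, 0.147149)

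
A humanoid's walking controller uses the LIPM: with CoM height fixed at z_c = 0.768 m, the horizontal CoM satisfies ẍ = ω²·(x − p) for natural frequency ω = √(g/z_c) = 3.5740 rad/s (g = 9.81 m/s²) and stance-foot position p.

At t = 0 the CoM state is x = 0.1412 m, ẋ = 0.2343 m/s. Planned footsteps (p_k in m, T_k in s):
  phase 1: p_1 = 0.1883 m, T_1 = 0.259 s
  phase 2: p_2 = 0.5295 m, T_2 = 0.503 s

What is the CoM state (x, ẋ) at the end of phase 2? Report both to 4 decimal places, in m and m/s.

x = -0.3916, ẋ = -3.0636

phase 1: p=0.1883, T=0.259, ωT=0.925666, cosh=1.459908, sinh=1.063640; start (x,ẋ)=(0.141200, 0.234300) → end (x,ẋ)=(0.189267, 0.163008)
phase 2: p=0.5295, T=0.503, ωT=1.797722, cosh=3.100779, sinh=2.935103; start (x,ẋ)=(0.189267, 0.163008) → end (x,ẋ)=(-0.391618, -3.063610)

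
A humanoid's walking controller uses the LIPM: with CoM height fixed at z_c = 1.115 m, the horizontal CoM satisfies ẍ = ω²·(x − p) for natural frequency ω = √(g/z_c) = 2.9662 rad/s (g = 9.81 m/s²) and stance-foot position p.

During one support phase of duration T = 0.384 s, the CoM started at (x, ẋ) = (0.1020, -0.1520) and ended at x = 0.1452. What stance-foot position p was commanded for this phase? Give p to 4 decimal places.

p = -0.0573

ωT = 2.9662·0.384 = 1.139021; cosh(ωT) = 1.721920, sinh(ωT) = 1.401788
x(T) = p + (x₀−p)·cosh(ωT) + (ẋ₀/ω)·sinh(ωT) ⇒ p·(1 − cosh) = x(T) − x₀·cosh − (ẋ₀/ω)·sinh
numerator   = 0.1452 − (0.1020)·1.721920 − (-0.1520/2.9662)·1.401788 = 0.041397
denominator = 1 − 1.721920 = -0.721920
p = 0.041397 / -0.721920 = -0.0573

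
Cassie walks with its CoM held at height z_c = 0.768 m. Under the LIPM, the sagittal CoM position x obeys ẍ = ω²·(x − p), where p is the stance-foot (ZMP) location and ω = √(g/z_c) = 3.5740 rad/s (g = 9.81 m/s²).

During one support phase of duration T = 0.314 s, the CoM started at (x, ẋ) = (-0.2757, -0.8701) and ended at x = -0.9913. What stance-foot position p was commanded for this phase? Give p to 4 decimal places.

p = 0.2701

ωT = 3.5740·0.314 = 1.122236; cosh(ωT) = 1.698633, sinh(ωT) = 1.373082
x(T) = p + (x₀−p)·cosh(ωT) + (ẋ₀/ω)·sinh(ωT) ⇒ p·(1 − cosh) = x(T) − x₀·cosh − (ẋ₀/ω)·sinh
numerator   = -0.9913 − (-0.2757)·1.698633 − (-0.8701/3.5740)·1.373082 = -0.188706
denominator = 1 − 1.698633 = -0.698633
p = -0.188706 / -0.698633 = 0.2701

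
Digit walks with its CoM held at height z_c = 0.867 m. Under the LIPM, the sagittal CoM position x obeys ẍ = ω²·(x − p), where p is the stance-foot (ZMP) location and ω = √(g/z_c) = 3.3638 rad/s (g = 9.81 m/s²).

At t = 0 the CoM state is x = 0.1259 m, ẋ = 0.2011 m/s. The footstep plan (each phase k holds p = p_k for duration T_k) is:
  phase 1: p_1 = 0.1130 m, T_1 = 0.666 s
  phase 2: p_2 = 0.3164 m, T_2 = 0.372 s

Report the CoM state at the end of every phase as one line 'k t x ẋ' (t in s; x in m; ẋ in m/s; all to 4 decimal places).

1 0.6660 0.4520 1.1570
2 1.0380 1.1246 2.9191

phase 1: p=0.1130, T=0.666, ωT=2.240291, cosh=4.751245, sinh=4.644818; start (x,ẋ)=(0.125900, 0.201100) → end (x,ẋ)=(0.451975, 1.157028)
phase 2: p=0.3164, T=0.372, ωT=1.251334, cosh=1.890562, sinh=1.604439; start (x,ẋ)=(0.451975, 1.157028) → end (x,ẋ)=(1.124583, 2.919133)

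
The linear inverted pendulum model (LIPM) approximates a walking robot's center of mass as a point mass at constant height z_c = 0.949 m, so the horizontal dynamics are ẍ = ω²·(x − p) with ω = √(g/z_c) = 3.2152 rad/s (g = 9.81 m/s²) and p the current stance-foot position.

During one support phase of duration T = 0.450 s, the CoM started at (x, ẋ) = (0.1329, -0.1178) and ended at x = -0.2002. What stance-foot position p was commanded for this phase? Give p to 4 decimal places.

p = 0.3418

ωT = 3.2152·0.450 = 1.446840; cosh(ωT) = 2.242489, sinh(ωT) = 2.007176
x(T) = p + (x₀−p)·cosh(ωT) + (ẋ₀/ω)·sinh(ωT) ⇒ p·(1 − cosh) = x(T) − x₀·cosh − (ẋ₀/ω)·sinh
numerator   = -0.2002 − (0.1329)·2.242489 − (-0.1178/3.2152)·2.007176 = -0.424687
denominator = 1 − 2.242489 = -1.242489
p = -0.424687 / -1.242489 = 0.3418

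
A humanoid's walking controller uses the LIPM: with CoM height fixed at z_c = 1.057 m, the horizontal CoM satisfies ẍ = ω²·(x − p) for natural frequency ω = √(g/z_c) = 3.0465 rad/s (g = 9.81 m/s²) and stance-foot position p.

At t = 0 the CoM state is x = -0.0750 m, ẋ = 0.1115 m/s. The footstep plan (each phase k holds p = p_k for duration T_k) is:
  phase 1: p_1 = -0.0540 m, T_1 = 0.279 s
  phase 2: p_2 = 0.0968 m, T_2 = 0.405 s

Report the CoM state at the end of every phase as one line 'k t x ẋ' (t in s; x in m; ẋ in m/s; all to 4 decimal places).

1 0.2790 -0.0481 0.0931
2 0.6840 -0.1250 -0.5202

phase 1: p=-0.0540, T=0.279, ωT=0.849974, cosh=1.383506, sinh=0.956079; start (x,ẋ)=(-0.075000, 0.111500) → end (x,ẋ)=(-0.048062, 0.093094)
phase 2: p=0.0968, T=0.405, ωT=1.233833, cosh=1.862771, sinh=1.571596; start (x,ẋ)=(-0.048062, 0.093094) → end (x,ẋ)=(-0.125020, -0.520165)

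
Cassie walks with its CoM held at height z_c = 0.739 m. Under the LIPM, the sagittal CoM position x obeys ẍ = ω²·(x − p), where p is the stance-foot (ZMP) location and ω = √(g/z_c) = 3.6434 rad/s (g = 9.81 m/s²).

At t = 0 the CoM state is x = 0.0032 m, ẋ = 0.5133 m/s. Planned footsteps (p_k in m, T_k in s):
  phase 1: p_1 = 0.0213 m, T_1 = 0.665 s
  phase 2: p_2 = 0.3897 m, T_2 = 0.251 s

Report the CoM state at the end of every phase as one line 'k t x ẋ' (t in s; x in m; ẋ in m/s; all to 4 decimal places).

phase 1: p=0.0213, T=0.665, ωT=2.422861, cosh=5.683374, sinh=5.594706; start (x,ẋ)=(0.003200, 0.513300) → end (x,ẋ)=(0.706640, 2.548330)
phase 2: p=0.3897, T=0.251, ωT=0.914493, cosh=1.448115, sinh=1.047396; start (x,ẋ)=(0.706640, 2.548330) → end (x,ẋ)=(1.581254, 4.899746)

1 0.6650 0.7066 2.5483
2 0.9160 1.5813 4.8997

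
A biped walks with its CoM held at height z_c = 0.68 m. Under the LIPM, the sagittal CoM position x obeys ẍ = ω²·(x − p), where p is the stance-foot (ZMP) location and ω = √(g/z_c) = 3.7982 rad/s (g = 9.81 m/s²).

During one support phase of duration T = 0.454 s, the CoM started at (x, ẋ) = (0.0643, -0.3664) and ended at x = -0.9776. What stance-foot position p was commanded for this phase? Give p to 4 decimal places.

p = 0.4762

ωT = 3.7982·0.454 = 1.724383; cosh(ωT) = 2.893671, sinh(ωT) = 2.715387
x(T) = p + (x₀−p)·cosh(ωT) + (ẋ₀/ω)·sinh(ωT) ⇒ p·(1 − cosh) = x(T) − x₀·cosh − (ẋ₀/ω)·sinh
numerator   = -0.9776 − (0.0643)·2.893671 − (-0.3664/3.7982)·2.715387 = -0.901718
denominator = 1 − 2.893671 = -1.893671
p = -0.901718 / -1.893671 = 0.4762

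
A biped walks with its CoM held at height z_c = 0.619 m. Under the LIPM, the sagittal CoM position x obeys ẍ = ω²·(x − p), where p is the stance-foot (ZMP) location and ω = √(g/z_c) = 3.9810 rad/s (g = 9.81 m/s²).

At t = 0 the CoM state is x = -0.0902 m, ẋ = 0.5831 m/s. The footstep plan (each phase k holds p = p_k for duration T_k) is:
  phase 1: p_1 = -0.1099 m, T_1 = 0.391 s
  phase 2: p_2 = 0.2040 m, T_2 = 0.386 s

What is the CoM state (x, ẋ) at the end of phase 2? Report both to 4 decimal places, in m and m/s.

phase 1: p=-0.1099, T=0.391, ωT=1.556571, cosh=2.476695, sinh=2.265837; start (x,ẋ)=(-0.090200, 0.583100) → end (x,ẋ)=(0.270770, 1.621860)
phase 2: p=0.2040, T=0.386, ωT=1.536666, cosh=2.432081, sinh=2.216984; start (x,ẋ)=(0.270770, 1.621860) → end (x,ẋ)=(1.269589, 4.533792)

x = 1.2696, ẋ = 4.5338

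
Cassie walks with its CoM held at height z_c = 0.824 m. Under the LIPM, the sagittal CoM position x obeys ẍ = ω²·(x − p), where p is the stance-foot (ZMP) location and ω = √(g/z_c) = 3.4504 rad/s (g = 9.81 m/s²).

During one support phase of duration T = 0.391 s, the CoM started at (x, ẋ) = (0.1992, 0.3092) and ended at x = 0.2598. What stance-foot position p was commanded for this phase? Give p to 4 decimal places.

p = 0.2943

ωT = 3.4504·0.391 = 1.349106; cosh(ωT) = 2.056726, sinh(ωT) = 1.797254
x(T) = p + (x₀−p)·cosh(ωT) + (ẋ₀/ω)·sinh(ωT) ⇒ p·(1 − cosh) = x(T) − x₀·cosh − (ẋ₀/ω)·sinh
numerator   = 0.2598 − (0.1992)·2.056726 − (0.3092/3.4504)·1.797254 = -0.310957
denominator = 1 − 2.056726 = -1.056726
p = -0.310957 / -1.056726 = 0.2943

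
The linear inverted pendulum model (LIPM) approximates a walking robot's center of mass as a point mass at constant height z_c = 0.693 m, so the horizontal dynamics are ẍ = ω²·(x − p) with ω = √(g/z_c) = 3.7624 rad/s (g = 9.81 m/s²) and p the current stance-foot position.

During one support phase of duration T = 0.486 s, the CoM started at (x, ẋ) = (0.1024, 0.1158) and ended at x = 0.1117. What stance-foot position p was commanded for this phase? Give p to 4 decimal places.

ωT = 3.7624·0.486 = 1.828526; cosh(ωT) = 3.192679, sinh(ωT) = 3.032029
x(T) = p + (x₀−p)·cosh(ωT) + (ẋ₀/ω)·sinh(ωT) ⇒ p·(1 − cosh) = x(T) − x₀·cosh − (ẋ₀/ω)·sinh
numerator   = 0.1117 − (0.1024)·3.192679 − (0.1158/3.7624)·3.032029 = -0.308551
denominator = 1 − 3.192679 = -2.192679
p = -0.308551 / -2.192679 = 0.1407

p = 0.1407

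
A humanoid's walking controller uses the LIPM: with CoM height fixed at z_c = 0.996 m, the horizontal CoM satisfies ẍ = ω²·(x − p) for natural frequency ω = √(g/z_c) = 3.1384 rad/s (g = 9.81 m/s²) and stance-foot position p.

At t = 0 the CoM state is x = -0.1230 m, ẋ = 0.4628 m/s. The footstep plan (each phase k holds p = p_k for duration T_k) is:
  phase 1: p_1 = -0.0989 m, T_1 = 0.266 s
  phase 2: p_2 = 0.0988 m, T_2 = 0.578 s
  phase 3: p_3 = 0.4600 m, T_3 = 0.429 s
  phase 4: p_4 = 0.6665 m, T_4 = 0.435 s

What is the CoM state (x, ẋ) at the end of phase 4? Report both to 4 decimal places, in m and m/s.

phase 1: p=-0.0989, T=0.266, ωT=0.834814, cosh=1.369171, sinh=0.935216; start (x,ẋ)=(-0.123000, 0.462800) → end (x,ẋ)=(0.006013, 0.562917)
phase 2: p=0.0988, T=0.578, ωT=1.813995, cosh=3.148955, sinh=2.985954; start (x,ẋ)=(0.006013, 0.562917) → end (x,ẋ)=(0.342192, 0.903085)
phase 3: p=0.4600, T=0.429, ωT=1.346374, cosh=2.051822, sinh=1.791640; start (x,ẋ)=(0.342192, 0.903085) → end (x,ẋ)=(0.733830, 1.190550)
phase 4: p=0.6665, T=0.435, ωT=1.365204, cosh=2.085925, sinh=1.830597; start (x,ẋ)=(0.733830, 1.190550) → end (x,ẋ)=(1.501380, 2.870217)

x = 1.5014, ẋ = 2.8702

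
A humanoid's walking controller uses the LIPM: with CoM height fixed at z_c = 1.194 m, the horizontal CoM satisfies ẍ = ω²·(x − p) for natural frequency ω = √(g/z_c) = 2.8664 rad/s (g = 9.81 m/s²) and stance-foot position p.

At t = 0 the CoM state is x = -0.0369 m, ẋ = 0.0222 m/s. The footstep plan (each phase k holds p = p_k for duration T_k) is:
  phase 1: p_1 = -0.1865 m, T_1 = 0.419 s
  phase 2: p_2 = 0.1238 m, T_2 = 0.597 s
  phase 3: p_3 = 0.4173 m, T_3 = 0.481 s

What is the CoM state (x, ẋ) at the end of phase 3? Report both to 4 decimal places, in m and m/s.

phase 1: p=-0.1865, T=0.419, ωT=1.201022, cosh=1.812199, sinh=1.511312; start (x,ẋ)=(-0.036900, 0.022200) → end (x,ẋ)=(0.096310, 0.688302)
phase 2: p=0.1238, T=0.597, ωT=1.711241, cosh=2.858234, sinh=2.677592; start (x,ẋ)=(0.096310, 0.688302) → end (x,ẋ)=(0.688191, 1.756339)
phase 3: p=0.4173, T=0.481, ωT=1.378738, cosh=2.110893, sinh=1.858997; start (x,ẋ)=(0.688191, 1.756339) → end (x,ẋ)=(2.128190, 5.150919)

x = 2.1282, ẋ = 5.1509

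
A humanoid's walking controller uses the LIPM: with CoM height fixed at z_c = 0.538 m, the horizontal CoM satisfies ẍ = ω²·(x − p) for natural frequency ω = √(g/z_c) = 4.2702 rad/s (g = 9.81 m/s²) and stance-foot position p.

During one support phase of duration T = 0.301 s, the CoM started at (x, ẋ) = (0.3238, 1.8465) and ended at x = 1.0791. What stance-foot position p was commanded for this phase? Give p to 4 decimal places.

ωT = 4.2702·0.301 = 1.285330; cosh(ωT) = 1.946210, sinh(ωT) = 1.669651
x(T) = p + (x₀−p)·cosh(ωT) + (ẋ₀/ω)·sinh(ωT) ⇒ p·(1 − cosh) = x(T) − x₀·cosh − (ẋ₀/ω)·sinh
numerator   = 1.0791 − (0.3238)·1.946210 − (1.8465/4.2702)·1.669651 = -0.273066
denominator = 1 − 1.946210 = -0.946210
p = -0.273066 / -0.946210 = 0.2886

p = 0.2886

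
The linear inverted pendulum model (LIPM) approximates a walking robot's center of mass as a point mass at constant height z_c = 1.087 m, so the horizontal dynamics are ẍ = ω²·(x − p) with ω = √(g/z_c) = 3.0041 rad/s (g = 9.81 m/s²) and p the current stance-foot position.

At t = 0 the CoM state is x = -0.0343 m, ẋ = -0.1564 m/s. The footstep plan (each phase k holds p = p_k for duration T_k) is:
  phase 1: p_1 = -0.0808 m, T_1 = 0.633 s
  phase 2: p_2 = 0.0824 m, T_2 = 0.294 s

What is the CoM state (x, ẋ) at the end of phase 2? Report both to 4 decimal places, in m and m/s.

x = -0.1907, ẋ = -0.6360

phase 1: p=-0.0808, T=0.633, ωT=1.901595, cosh=3.422950, sinh=3.273619; start (x,ẋ)=(-0.034300, -0.156400) → end (x,ẋ)=(-0.092065, -0.078055)
phase 2: p=0.0824, T=0.294, ωT=0.883205, cosh=1.416048, sinh=1.002592; start (x,ẋ)=(-0.092065, -0.078055) → end (x,ẋ)=(-0.190700, -0.635998)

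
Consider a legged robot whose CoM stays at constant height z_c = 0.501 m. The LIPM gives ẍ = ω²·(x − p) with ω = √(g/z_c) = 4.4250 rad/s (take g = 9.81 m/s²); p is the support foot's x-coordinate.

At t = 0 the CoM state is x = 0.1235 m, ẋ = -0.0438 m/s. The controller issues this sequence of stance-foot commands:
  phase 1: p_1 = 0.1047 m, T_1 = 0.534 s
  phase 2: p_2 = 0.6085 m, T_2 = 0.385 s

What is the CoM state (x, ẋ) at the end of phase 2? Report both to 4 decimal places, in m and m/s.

x = -0.5613, ẋ = -4.7726

phase 1: p=0.1047, T=0.534, ωT=2.362950, cosh=5.358191, sinh=5.264049; start (x,ẋ)=(0.123500, -0.043800) → end (x,ẋ)=(0.153329, 0.203227)
phase 2: p=0.6085, T=0.385, ωT=1.703625, cosh=2.837924, sinh=2.655902; start (x,ẋ)=(0.153329, 0.203227) → end (x,ẋ)=(-0.561263, -4.772594)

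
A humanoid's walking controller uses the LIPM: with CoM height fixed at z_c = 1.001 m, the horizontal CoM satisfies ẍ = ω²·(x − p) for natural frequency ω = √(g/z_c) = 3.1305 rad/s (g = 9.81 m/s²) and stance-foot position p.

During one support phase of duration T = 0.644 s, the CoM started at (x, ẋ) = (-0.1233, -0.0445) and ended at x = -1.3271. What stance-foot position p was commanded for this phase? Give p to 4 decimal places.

ωT = 3.1305·0.644 = 2.016042; cosh(ωT) = 3.820864, sinh(ωT) = 3.687683
x(T) = p + (x₀−p)·cosh(ωT) + (ẋ₀/ω)·sinh(ωT) ⇒ p·(1 − cosh) = x(T) − x₀·cosh − (ẋ₀/ω)·sinh
numerator   = -1.3271 − (-0.1233)·3.820864 − (-0.0445/3.1305)·3.687683 = -0.803567
denominator = 1 − 3.820864 = -2.820864
p = -0.803567 / -2.820864 = 0.2849

p = 0.2849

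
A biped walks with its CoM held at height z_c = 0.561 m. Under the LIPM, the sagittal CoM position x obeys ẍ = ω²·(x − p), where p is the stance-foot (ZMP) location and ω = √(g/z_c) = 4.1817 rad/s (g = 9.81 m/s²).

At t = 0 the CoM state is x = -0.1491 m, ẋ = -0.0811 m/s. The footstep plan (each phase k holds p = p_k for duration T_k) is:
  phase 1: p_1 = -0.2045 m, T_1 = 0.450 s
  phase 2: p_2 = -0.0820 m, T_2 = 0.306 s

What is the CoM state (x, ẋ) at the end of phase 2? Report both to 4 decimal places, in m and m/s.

phase 1: p=-0.2045, T=0.450, ωT=1.881765, cosh=3.358702, sinh=3.206380; start (x,ẋ)=(-0.149100, -0.081100) → end (x,ẋ)=(-0.080613, 0.470419)
phase 2: p=-0.0820, T=0.306, ωT=1.279600, cosh=1.936675, sinh=1.658527; start (x,ẋ)=(-0.080613, 0.470419) → end (x,ẋ)=(0.107263, 0.920672)

x = 0.1073, ẋ = 0.9207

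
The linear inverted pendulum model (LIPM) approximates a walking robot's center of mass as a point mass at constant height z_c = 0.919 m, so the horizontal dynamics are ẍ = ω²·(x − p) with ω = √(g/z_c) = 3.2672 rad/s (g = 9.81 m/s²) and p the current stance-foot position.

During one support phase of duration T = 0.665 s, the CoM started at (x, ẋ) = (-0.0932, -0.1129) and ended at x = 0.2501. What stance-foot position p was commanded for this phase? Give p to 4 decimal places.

ωT = 3.2672·0.665 = 2.172688; cosh(ωT) = 4.447865, sinh(ωT) = 4.333993
x(T) = p + (x₀−p)·cosh(ωT) + (ẋ₀/ω)·sinh(ωT) ⇒ p·(1 − cosh) = x(T) − x₀·cosh − (ẋ₀/ω)·sinh
numerator   = 0.2501 − (-0.0932)·4.447865 − (-0.1129/3.2672)·4.333993 = 0.814405
denominator = 1 − 4.447865 = -3.447865
p = 0.814405 / -3.447865 = -0.2362

p = -0.2362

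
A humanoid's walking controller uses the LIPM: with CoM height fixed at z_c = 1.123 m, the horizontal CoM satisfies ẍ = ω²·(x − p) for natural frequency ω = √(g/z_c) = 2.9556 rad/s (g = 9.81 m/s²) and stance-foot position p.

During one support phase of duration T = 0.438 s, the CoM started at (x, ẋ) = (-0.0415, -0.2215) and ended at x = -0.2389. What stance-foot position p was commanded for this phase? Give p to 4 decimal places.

ωT = 2.9556·0.438 = 1.294553; cosh(ωT) = 1.961692, sinh(ωT) = 1.687672
x(T) = p + (x₀−p)·cosh(ωT) + (ẋ₀/ω)·sinh(ωT) ⇒ p·(1 − cosh) = x(T) − x₀·cosh − (ẋ₀/ω)·sinh
numerator   = -0.2389 − (-0.0415)·1.961692 − (-0.2215/2.9556)·1.687672 = -0.031011
denominator = 1 − 1.961692 = -0.961692
p = -0.031011 / -0.961692 = 0.0322

p = 0.0322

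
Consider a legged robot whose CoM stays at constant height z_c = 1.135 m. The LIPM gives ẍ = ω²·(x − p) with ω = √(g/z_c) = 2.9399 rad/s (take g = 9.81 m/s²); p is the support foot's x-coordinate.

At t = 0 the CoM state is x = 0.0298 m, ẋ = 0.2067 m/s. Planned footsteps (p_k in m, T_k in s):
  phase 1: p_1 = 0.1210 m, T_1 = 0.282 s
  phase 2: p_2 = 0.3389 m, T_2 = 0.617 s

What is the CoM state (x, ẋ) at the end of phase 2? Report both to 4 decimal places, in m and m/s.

x = -0.4998, ẋ = -2.3274

phase 1: p=0.1210, T=0.282, ωT=0.829052, cosh=1.363804, sinh=0.927341; start (x,ẋ)=(0.029800, 0.206700) → end (x,ẋ)=(0.061821, 0.033261)
phase 2: p=0.3389, T=0.617, ωT=1.813918, cosh=3.148726, sinh=2.985711; start (x,ẋ)=(0.061821, 0.033261) → end (x,ẋ)=(-0.499767, -2.327385)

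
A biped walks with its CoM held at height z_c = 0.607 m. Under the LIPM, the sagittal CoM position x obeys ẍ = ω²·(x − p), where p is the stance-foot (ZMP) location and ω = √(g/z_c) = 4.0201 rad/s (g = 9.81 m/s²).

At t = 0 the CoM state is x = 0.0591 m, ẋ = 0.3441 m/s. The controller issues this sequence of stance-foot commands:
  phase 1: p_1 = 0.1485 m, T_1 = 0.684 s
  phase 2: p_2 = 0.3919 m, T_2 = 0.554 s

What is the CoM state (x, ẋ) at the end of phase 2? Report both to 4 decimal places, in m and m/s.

x = -1.0263, ẋ = -5.5909

phase 1: p=0.1485, T=0.684, ωT=2.749748, cosh=7.851320, sinh=7.787376; start (x,ẋ)=(0.059100, 0.344100) → end (x,ẋ)=(0.113152, -0.097120)
phase 2: p=0.3919, T=0.554, ωT=2.227135, cosh=4.690550, sinh=4.582713; start (x,ẋ)=(0.113152, -0.097120) → end (x,ẋ)=(-1.026295, -5.590919)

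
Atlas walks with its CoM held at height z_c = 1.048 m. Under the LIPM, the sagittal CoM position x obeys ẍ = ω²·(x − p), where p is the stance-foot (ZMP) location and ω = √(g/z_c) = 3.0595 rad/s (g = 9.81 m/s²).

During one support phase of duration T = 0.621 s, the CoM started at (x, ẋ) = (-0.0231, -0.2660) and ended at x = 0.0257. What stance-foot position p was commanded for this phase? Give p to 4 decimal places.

ωT = 3.0595·0.621 = 1.899949; cosh(ωT) = 3.417566, sinh(ωT) = 3.267990
x(T) = p + (x₀−p)·cosh(ωT) + (ẋ₀/ω)·sinh(ωT) ⇒ p·(1 − cosh) = x(T) − x₀·cosh − (ẋ₀/ω)·sinh
numerator   = 0.0257 − (-0.0231)·3.417566 − (-0.2660/3.0595)·3.267990 = 0.388772
denominator = 1 − 3.417566 = -2.417566
p = 0.388772 / -2.417566 = -0.1608

p = -0.1608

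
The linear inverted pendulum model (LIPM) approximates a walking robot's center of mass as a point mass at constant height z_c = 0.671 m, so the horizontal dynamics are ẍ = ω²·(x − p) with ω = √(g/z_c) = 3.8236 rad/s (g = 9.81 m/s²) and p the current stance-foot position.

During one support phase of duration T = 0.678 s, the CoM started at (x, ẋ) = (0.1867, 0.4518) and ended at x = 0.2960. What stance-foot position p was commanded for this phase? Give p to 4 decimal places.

p = 0.3049

ωT = 3.8236·0.678 = 2.592401; cosh(ωT) = 6.718326, sinh(ωT) = 6.643486
x(T) = p + (x₀−p)·cosh(ωT) + (ẋ₀/ω)·sinh(ωT) ⇒ p·(1 − cosh) = x(T) − x₀·cosh − (ẋ₀/ω)·sinh
numerator   = 0.2960 − (0.1867)·6.718326 − (0.4518/3.8236)·6.643486 = -1.743312
denominator = 1 − 6.718326 = -5.718326
p = -1.743312 / -5.718326 = 0.3049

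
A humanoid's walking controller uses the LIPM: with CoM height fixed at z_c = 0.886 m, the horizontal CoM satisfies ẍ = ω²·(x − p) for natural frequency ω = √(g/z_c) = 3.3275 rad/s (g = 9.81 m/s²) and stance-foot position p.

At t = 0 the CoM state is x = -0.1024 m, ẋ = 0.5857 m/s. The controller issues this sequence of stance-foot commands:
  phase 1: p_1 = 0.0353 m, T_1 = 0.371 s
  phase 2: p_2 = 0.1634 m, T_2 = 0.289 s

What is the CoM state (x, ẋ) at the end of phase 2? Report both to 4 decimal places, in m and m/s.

phase 1: p=0.0353, T=0.371, ωT=1.234503, cosh=1.863824, sinh=1.572844; start (x,ẋ)=(-0.102400, 0.585700) → end (x,ẋ)=(0.055500, 0.370969)
phase 2: p=0.1634, T=0.289, ωT=0.961647, cosh=1.499133, sinh=1.116870; start (x,ẋ)=(0.055500, 0.370969) → end (x,ẋ)=(0.126160, 0.155136)

x = 0.1262, ẋ = 0.1551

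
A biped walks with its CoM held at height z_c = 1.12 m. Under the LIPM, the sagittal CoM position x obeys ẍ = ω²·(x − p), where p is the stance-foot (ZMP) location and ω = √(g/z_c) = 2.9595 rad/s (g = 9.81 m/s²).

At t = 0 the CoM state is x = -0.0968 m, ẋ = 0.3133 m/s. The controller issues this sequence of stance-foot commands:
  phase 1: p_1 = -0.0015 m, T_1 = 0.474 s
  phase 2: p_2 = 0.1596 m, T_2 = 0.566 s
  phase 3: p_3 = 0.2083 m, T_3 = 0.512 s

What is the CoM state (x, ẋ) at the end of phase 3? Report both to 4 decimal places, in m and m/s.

phase 1: p=-0.0015, T=0.474, ωT=1.402803, cosh=2.156245, sinh=1.910338; start (x,ẋ)=(-0.096800, 0.313300) → end (x,ẋ)=(-0.004757, 0.136759)
phase 2: p=0.1596, T=0.566, ωT=1.675077, cosh=2.763250, sinh=2.575956; start (x,ẋ)=(-0.004757, 0.136759) → end (x,ẋ)=(-0.175524, -0.875083)
phase 3: p=0.2083, T=0.512, ωT=1.515264, cosh=2.385186, sinh=2.165436; start (x,ẋ)=(-0.175524, -0.875083) → end (x,ẋ)=(-1.347481, -4.547014)

x = -1.3475, ẋ = -4.5470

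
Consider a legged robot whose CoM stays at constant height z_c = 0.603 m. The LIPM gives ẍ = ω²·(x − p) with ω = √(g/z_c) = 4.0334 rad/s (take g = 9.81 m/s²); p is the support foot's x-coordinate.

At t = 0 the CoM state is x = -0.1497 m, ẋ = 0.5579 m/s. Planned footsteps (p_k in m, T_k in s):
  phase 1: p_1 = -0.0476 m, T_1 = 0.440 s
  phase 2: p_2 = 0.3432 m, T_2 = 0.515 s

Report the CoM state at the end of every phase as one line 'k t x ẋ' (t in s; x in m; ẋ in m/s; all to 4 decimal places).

1 0.4400 0.0388 0.5131
2 0.9550 -0.3909 -2.7427

phase 1: p=-0.0476, T=0.440, ωT=1.774696, cosh=3.034011, sinh=2.864476; start (x,ẋ)=(-0.149700, 0.557900) → end (x,ẋ)=(0.038842, 0.513055)
phase 2: p=0.3432, T=0.515, ωT=2.077201, cosh=4.053688, sinh=3.928408; start (x,ẋ)=(0.038842, 0.513055) → end (x,ẋ)=(-0.390873, -2.742742)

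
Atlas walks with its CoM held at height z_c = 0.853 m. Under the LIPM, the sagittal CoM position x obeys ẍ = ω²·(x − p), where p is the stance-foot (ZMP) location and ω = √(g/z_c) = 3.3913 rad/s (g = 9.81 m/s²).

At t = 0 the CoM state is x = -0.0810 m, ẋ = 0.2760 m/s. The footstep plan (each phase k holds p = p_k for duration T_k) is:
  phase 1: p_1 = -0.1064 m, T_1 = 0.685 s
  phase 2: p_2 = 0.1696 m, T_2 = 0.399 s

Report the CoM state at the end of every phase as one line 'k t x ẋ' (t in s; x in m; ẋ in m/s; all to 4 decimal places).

phase 1: p=-0.1064, T=0.685, ωT=2.323041, cosh=5.152318, sinh=5.054343; start (x,ẋ)=(-0.081000, 0.276000) → end (x,ẋ)=(0.435815, 1.857416)
phase 2: p=0.1696, T=0.399, ωT=1.353129, cosh=2.063972, sinh=1.805541; start (x,ẋ)=(0.435815, 1.857416) → end (x,ẋ)=(1.707956, 5.463724)

1 0.6850 0.4358 1.8574
2 1.0840 1.7080 5.4637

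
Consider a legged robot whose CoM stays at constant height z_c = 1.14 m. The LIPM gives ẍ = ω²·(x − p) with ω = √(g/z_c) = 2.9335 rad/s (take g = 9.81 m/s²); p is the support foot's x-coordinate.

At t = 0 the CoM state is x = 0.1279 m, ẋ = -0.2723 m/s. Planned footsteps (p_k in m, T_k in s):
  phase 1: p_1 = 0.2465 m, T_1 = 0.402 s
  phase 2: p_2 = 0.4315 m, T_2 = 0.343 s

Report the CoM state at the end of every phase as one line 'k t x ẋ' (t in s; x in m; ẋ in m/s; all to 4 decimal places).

1 0.4020 -0.1012 -0.9968
2 0.7450 -0.7970 -3.3970

phase 1: p=0.2465, T=0.402, ωT=1.179267, cosh=1.779747, sinh=1.472243; start (x,ẋ)=(0.127900, -0.272300) → end (x,ẋ)=(-0.101238, -0.996838)
phase 2: p=0.4315, T=0.343, ωT=1.006190, cosh=1.550385, sinh=1.184776; start (x,ẋ)=(-0.101238, -0.996838) → end (x,ẋ)=(-0.797050, -3.397035)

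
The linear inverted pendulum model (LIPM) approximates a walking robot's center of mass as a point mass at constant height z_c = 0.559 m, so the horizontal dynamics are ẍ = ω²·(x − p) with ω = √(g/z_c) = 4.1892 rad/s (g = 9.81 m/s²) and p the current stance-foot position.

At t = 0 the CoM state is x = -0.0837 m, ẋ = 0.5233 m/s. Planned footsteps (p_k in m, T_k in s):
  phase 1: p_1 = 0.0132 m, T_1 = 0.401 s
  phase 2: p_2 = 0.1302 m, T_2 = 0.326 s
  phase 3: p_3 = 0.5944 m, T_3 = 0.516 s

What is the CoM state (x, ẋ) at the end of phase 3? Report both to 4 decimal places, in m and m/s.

phase 1: p=0.0132, T=0.401, ωT=1.679869, cosh=2.775626, sinh=2.589228; start (x,ẋ)=(-0.083700, 0.523300) → end (x,ẋ)=(0.067679, 0.401431)
phase 2: p=0.1302, T=0.326, ωT=1.365679, cosh=2.086795, sinh=1.831588; start (x,ẋ)=(0.067679, 0.401431) → end (x,ẋ)=(0.175244, 0.357987)
phase 3: p=0.5944, T=0.516, ωT=2.161627, cosh=4.400198, sinh=4.285061; start (x,ẋ)=(0.175244, 0.357987) → end (x,ẋ)=(-0.883792, -5.949049)

x = -0.8838, ẋ = -5.9490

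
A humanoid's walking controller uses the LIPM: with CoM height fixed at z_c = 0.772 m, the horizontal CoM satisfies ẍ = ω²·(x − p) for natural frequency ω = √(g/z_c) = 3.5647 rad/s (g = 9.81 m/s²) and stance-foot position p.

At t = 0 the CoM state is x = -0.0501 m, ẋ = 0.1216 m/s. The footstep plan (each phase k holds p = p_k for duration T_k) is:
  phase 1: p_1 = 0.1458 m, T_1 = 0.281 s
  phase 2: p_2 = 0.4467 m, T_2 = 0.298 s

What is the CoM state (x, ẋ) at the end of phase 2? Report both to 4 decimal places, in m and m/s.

phase 1: p=0.1458, T=0.281, ωT=1.001681, cosh=1.545058, sinh=1.177796; start (x,ẋ)=(-0.050100, 0.121600) → end (x,ẋ)=(-0.116700, -0.634605)
phase 2: p=0.4467, T=0.298, ωT=1.062281, cosh=1.619314, sinh=1.273647; start (x,ẋ)=(-0.116700, -0.634605) → end (x,ẋ)=(-0.692362, -3.585555)

x = -0.6924, ẋ = -3.5856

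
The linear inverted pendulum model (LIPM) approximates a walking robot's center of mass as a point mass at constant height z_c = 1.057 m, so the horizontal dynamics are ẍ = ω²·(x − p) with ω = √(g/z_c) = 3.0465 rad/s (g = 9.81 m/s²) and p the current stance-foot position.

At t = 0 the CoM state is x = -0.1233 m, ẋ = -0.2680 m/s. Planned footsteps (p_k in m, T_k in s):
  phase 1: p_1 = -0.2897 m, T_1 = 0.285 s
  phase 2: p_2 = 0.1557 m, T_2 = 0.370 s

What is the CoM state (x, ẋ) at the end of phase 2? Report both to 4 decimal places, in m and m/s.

phase 1: p=-0.2897, T=0.285, ωT=0.868252, cosh=1.401214, sinh=0.981530; start (x,ẋ)=(-0.123300, -0.268000) → end (x,ẋ)=(-0.142883, 0.122049)
phase 2: p=0.1557, T=0.370, ωT=1.127205, cosh=1.705477, sinh=1.381539; start (x,ẋ)=(-0.142883, 0.122049) → end (x,ẋ)=(-0.298179, -1.048542)

x = -0.2982, ẋ = -1.0485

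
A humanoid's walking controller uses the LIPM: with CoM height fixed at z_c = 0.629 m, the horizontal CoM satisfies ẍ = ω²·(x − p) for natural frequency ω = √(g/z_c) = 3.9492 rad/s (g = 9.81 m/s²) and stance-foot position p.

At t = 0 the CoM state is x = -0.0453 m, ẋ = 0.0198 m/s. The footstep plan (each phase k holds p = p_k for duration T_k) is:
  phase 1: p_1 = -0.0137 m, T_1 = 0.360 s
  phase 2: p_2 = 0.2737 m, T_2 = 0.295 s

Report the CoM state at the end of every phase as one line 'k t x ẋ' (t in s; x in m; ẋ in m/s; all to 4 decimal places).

phase 1: p=-0.0137, T=0.360, ωT=1.421712, cosh=2.192755, sinh=1.951454; start (x,ẋ)=(-0.045300, 0.019800) → end (x,ẋ)=(-0.073207, -0.200115)
phase 2: p=0.2737, T=0.295, ωT=1.165014, cosh=1.758943, sinh=1.447025; start (x,ẋ)=(-0.073207, -0.200115) → end (x,ẋ)=(-0.409814, -2.334422)

1 0.3600 -0.0732 -0.2001
2 0.6550 -0.4098 -2.3344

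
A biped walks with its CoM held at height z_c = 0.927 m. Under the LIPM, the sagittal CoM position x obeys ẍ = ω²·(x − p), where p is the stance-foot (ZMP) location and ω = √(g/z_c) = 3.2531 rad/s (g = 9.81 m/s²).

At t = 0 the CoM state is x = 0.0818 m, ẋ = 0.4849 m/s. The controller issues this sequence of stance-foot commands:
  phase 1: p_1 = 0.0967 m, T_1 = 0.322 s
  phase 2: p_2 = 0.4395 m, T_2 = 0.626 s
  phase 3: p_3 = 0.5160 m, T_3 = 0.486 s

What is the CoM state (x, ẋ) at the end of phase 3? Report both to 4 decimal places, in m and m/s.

x = 1.0546, ẋ = 1.8383

phase 1: p=0.0967, T=0.322, ωT=1.047498, cosh=1.600663, sinh=1.249848; start (x,ẋ)=(0.081800, 0.484900) → end (x,ẋ)=(0.259150, 0.715580)
phase 2: p=0.4395, T=0.626, ωT=2.036441, cosh=3.896888, sinh=3.766396; start (x,ẋ)=(0.259150, 0.715580) → end (x,ẋ)=(0.565184, 0.578800)
phase 3: p=0.5160, T=0.486, ωT=1.581007, cosh=2.532807, sinh=2.327039; start (x,ẋ)=(0.565184, 0.578800) → end (x,ẋ)=(1.054606, 1.838314)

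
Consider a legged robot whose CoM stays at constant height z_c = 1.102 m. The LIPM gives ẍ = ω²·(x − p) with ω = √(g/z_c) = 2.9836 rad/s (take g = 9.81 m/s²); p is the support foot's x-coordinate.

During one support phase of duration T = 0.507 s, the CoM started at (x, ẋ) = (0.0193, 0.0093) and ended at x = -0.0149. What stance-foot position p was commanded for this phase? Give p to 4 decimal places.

p = 0.0490

ωT = 2.9836·0.507 = 1.512685; cosh(ωT) = 2.379610, sinh(ωT) = 2.159292
x(T) = p + (x₀−p)·cosh(ωT) + (ẋ₀/ω)·sinh(ωT) ⇒ p·(1 − cosh) = x(T) − x₀·cosh − (ẋ₀/ω)·sinh
numerator   = -0.0149 − (0.0193)·2.379610 − (0.0093/2.9836)·2.159292 = -0.067557
denominator = 1 − 2.379610 = -1.379610
p = -0.067557 / -1.379610 = 0.0490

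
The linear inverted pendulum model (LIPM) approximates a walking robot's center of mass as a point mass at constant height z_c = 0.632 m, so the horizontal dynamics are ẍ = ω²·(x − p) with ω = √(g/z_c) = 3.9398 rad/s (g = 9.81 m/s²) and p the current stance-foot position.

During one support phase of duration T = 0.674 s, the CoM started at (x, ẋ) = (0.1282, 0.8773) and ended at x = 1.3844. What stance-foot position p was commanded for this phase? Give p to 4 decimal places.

p = 0.1803

ωT = 3.9398·0.674 = 2.655425; cosh(ωT) = 7.150652, sinh(ωT) = 7.080383
x(T) = p + (x₀−p)·cosh(ωT) + (ẋ₀/ω)·sinh(ωT) ⇒ p·(1 − cosh) = x(T) − x₀·cosh − (ẋ₀/ω)·sinh
numerator   = 1.3844 − (0.1282)·7.150652 − (0.8773/3.9398)·7.080383 = -1.108947
denominator = 1 − 7.150652 = -6.150652
p = -1.108947 / -6.150652 = 0.1803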